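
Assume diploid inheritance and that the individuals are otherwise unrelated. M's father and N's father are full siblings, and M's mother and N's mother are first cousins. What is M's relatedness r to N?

Independent pedigree routes through distinct common ancestors add.
M and N are related in two ways: first cousins through their fathers (r = 1/8) and second cousins through their mothers (r = 1/32).
r = 1/8 + 1/32 = 5/32 = 0.15625.

0.15625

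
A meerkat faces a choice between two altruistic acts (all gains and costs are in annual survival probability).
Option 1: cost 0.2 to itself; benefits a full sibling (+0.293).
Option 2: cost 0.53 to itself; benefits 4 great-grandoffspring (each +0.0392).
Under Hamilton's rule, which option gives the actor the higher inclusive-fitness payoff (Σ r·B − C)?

Option 1

Option 1: r to a full sibling = 0.5.
Option 1: Σ r·B − C = (1·0.5·0.293) − 0.2 = -0.0535.
Option 2: r to a great-grandoffspring = 0.125.
Option 2: Σ r·B − C = (4·0.125·0.0392) − 0.53 = -0.5104.
Option 1 has the higher net inclusive-fitness payoff.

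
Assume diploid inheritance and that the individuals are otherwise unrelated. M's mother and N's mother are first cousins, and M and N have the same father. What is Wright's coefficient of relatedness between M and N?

Relatedness sums over independent paths through distinct common ancestors.
M and N are related in two ways: second cousins through their mothers (r = 1/32) and half-sibs through their shared father (r = 1/4).
r = 1/32 + 1/4 = 9/32 = 0.28125.

0.28125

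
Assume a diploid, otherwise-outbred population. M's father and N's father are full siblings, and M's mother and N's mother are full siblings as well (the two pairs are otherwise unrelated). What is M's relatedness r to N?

Relatedness sums over independent paths through distinct common ancestors.
M and N are related in two ways: first cousins through their fathers (r = 1/8) and first cousins through their mothers (r = 1/8) — i.e. double first cousins.
r = 1/8 + 1/8 = 0.25.

0.25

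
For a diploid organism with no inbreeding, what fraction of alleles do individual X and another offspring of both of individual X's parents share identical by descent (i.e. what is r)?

Each parent–offspring link contributes a factor of 1/2, and independent paths through distinct common ancestors add.
Full sibs share both parents — two paths of length 2: r = 2·(1/2)^2 = 1/2.

0.5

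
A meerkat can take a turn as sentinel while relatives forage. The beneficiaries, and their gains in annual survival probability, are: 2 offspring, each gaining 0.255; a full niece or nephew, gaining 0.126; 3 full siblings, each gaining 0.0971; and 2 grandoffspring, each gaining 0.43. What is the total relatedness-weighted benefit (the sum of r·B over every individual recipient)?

r to an offspring = 1/2 (one parent–offspring link: r = (1/2)^1 = 1/2).
r to a full niece or nephew = 0.25 (full aunt/uncle↔niece/nephew: two paths of length 3 through the shared grandparent pair: r = 2·(1/2)^3 = 1/4).
r to a full sibling = 0.5 (full sibs share both parents — two paths of length 2: r = 2·(1/2)^2 = 1/2).
r to a grandoffspring = 0.25 (two parent–offspring links: r = (1/2)^2 = 1/4).
Summing one r·B term per recipient: 2·0.5·0.255 + 1·0.25·0.126 + 3·0.5·0.0971 + 2·0.25·0.43 = 0.64715.

0.64715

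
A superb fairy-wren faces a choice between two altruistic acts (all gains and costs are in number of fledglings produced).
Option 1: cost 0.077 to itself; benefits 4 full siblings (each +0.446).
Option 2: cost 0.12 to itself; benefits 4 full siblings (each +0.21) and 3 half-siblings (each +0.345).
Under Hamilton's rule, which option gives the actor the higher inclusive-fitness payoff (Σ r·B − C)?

Option 1: r to a full sibling = 0.5.
Option 1: Σ r·B − C = (4·0.5·0.446) − 0.077 = 0.815.
Option 2: r to a full sibling = 0.5.
Option 2: r to a half-sibling = 0.25.
Option 2: Σ r·B − C = (4·0.5·0.21 + 3·0.25·0.345) − 0.12 = 0.55875.
Option 1 has the higher net inclusive-fitness payoff.

Option 1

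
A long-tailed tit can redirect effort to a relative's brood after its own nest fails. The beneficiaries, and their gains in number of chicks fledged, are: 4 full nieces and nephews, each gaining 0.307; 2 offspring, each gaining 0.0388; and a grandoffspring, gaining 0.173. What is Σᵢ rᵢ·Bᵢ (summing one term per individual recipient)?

0.38905

r to a full niece or nephew = 1/4 (full aunt/uncle↔niece/nephew: two paths of length 3 through the shared grandparent pair: r = 2·(1/2)^3 = 1/4).
r to an offspring = 0.5 (one parent–offspring link: r = (1/2)^1 = 1/2).
r to a grandoffspring = 0.25 (two parent–offspring links: r = (1/2)^2 = 1/4).
Summing one r·B term per recipient: 4·0.25·0.307 + 2·0.5·0.0388 + 1·0.25·0.173 = 0.38905.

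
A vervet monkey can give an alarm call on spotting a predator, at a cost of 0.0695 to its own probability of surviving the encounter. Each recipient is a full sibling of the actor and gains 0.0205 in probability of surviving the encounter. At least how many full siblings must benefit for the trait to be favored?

7

r to a full sibling = 1/2 (full sibs share both parents — two paths of length 2: r = 2·(1/2)^2 = 1/2).
Hamilton's rule: n·r·B > C  ⇒  n > C/(r·B) = 0.0695/(0.5·0.0205) = 6.78.
The smallest integer exceeding 6.78 is 7.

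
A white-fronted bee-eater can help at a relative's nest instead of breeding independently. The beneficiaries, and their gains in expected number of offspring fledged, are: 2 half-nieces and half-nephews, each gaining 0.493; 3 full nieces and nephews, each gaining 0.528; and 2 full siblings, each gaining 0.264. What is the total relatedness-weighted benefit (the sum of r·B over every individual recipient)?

r to a half-niece or half-nephew = 0.125 (half-aunt/uncle↔niece/nephew: one path of length 3: r = (1/2)^3 = 1/8).
r to a full niece or nephew = 0.25 (full aunt/uncle↔niece/nephew: two paths of length 3 through the shared grandparent pair: r = 2·(1/2)^3 = 1/4).
r to a full sibling = 0.5 (full sibs share both parents — two paths of length 2: r = 2·(1/2)^2 = 1/2).
Summing one r·B term per recipient: 2·0.125·0.493 + 3·0.25·0.528 + 2·0.5·0.264 = 0.78325.

0.78325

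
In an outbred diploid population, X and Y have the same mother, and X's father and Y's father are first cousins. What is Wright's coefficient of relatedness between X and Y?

0.28125

With two independent routes of shared ancestry, r is the sum of the two contributions.
X and Y are related in two ways: half-sibs through their shared mother (r = 1/4) and second cousins through their fathers (r = 1/32).
r = 1/4 + 1/32 = 9/32 = 0.28125.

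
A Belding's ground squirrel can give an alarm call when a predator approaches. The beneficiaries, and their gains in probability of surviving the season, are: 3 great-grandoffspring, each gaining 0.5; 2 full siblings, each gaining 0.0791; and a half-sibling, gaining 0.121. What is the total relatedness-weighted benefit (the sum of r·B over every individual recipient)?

r to a great-grandoffspring = 0.125 (three parent–offspring links: r = (1/2)^3 = 1/8).
r to a full sibling = 1/2 (full sibs share both parents — two paths of length 2: r = 2·(1/2)^2 = 1/2).
r to a half-sibling = 1/4 (half-sibs share one parent — one path of length 2: r = (1/2)^2 = 1/4).
Summing one r·B term per recipient: 3·0.125·0.5 + 2·0.5·0.0791 + 1·0.25·0.121 = 0.29685.

0.29685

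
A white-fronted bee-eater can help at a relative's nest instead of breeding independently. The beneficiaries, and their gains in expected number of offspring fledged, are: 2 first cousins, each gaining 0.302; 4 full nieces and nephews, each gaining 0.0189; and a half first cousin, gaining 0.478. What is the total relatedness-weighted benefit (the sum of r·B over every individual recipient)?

r to a first cousin = 1/8 (first cousins share one grandparent pair — two paths of length 4: r = 2·(1/2)^4 = 1/8).
r to a full niece or nephew = 0.25 (full aunt/uncle↔niece/nephew: two paths of length 3 through the shared grandparent pair: r = 2·(1/2)^3 = 1/4).
r to a half first cousin = 1/16 (half first cousins share one grandparent — one path of length 4: r = (1/2)^4 = 1/16).
Summing one r·B term per recipient: 2·0.125·0.302 + 4·0.25·0.0189 + 1·0.0625·0.478 = 0.124275.

0.124275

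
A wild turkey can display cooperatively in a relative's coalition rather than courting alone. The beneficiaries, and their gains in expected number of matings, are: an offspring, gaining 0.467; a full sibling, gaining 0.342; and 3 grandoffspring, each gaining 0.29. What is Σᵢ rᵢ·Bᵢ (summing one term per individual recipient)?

r to an offspring = 1/2 (one parent–offspring link: r = (1/2)^1 = 1/2).
r to a full sibling = 0.5 (full sibs share both parents — two paths of length 2: r = 2·(1/2)^2 = 1/2).
r to a grandoffspring = 0.25 (two parent–offspring links: r = (1/2)^2 = 1/4).
Summing one r·B term per recipient: 1·0.5·0.467 + 1·0.5·0.342 + 3·0.25·0.29 = 0.622.

0.622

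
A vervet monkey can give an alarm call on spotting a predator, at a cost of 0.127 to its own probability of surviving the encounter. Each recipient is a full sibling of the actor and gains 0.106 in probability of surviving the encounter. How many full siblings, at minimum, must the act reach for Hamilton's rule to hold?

3

r to a full sibling = 0.5 (full sibs share both parents — two paths of length 2: r = 2·(1/2)^2 = 1/2).
Hamilton's rule: n·r·B > C  ⇒  n > C/(r·B) = 0.127/(0.5·0.106) = 2.396.
The smallest integer exceeding 2.396 is 3.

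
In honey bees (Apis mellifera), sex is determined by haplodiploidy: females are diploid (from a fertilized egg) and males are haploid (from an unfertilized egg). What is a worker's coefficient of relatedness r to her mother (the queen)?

0.5

One meiotic link between diploid queen and diploid daughter: r = 1/2.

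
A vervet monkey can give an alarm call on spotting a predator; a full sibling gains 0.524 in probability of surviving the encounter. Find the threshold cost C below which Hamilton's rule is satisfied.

r to a full sibling = 1/2 (full sibs share both parents — two paths of length 2: r = 2·(1/2)^2 = 1/2).
Hamilton's rule: n·r·B > C, so the trait is favored while C < n·r·B = 1·0.5·0.524 = 0.262.

0.262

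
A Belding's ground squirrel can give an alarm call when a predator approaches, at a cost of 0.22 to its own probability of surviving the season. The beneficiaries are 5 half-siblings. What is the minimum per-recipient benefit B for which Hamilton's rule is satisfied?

r to a half-sibling = 1/4 (half-sibs share one parent — one path of length 2: r = (1/2)^2 = 1/4).
Hamilton's rule with n recipients of equal r: n·r·B > C, so B > C/(n·r) = 0.22/(5·0.25) = 0.176.

0.176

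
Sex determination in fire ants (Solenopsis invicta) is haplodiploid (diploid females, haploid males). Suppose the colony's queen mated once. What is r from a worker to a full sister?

Haplodiploid full sisters inherit their father's entire haploid genome identically (contributing 1/2) and on average half of their mother's contribution (1/2 · 1/2 = 1/4); r = 1/2 + 1/4 = 3/4.

0.75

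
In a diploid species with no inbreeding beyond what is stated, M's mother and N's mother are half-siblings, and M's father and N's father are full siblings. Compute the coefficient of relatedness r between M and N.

Wright's path rule: contributions from independent ancestry routes add.
M and N are related in two ways: half first cousins through their mothers (r = 1/16) and first cousins through their fathers (r = 1/8).
r = 1/16 + 1/8 = 0.1875.

0.1875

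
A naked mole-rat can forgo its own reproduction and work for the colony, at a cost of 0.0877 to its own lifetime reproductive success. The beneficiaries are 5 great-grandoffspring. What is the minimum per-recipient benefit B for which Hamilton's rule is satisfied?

r to a great-grandoffspring = 0.125 (three parent–offspring links: r = (1/2)^3 = 1/8).
Hamilton's rule with n recipients of equal r: n·r·B > C, so B > C/(n·r) = 0.0877/(5·0.125) = 0.1403.

0.1403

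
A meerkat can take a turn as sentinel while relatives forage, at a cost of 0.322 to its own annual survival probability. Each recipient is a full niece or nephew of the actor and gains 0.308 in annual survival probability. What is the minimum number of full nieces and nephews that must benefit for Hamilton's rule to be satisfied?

5

r to a full niece or nephew = 1/4 (full aunt/uncle↔niece/nephew: two paths of length 3 through the shared grandparent pair: r = 2·(1/2)^3 = 1/4).
Hamilton's rule: n·r·B > C  ⇒  n > C/(r·B) = 0.322/(0.25·0.308) = 4.182.
The smallest integer exceeding 4.182 is 5.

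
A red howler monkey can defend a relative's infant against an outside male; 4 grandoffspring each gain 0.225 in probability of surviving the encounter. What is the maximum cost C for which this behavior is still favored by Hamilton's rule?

r to a grandoffspring = 0.25 (two parent–offspring links: r = (1/2)^2 = 1/4).
Hamilton's rule: n·r·B > C, so the trait is favored while C < n·r·B = 4·0.25·0.225 = 0.225.

0.225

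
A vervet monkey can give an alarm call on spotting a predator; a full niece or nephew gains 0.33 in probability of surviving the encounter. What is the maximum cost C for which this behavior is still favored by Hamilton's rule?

0.0825

r to a full niece or nephew = 0.25 (full aunt/uncle↔niece/nephew: two paths of length 3 through the shared grandparent pair: r = 2·(1/2)^3 = 1/4).
Hamilton's rule: n·r·B > C, so the trait is favored while C < n·r·B = 1·0.25·0.33 = 0.0825.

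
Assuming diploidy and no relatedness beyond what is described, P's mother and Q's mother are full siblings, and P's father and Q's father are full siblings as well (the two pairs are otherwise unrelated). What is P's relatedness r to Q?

0.25

With two independent routes of shared ancestry, r is the sum of the two contributions.
P and Q are related in two ways: first cousins through their mothers (r = 1/8) and first cousins through their fathers (r = 1/8) — i.e. double first cousins.
r = 1/8 + 1/8 = 0.25.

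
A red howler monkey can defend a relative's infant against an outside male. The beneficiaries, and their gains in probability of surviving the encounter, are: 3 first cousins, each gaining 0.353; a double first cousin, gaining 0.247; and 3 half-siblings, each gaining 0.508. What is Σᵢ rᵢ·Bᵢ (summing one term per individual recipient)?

r to a first cousin = 1/8 (first cousins share one grandparent pair — two paths of length 4: r = 2·(1/2)^4 = 1/8).
r to a double first cousin = 0.25 (double first cousins share both grandparent pairs — four paths of length 4: r = 4·(1/2)^4 = 1/4).
r to a half-sibling = 1/4 (half-sibs share one parent — one path of length 2: r = (1/2)^2 = 1/4).
Summing one r·B term per recipient: 3·0.125·0.353 + 1·0.25·0.247 + 3·0.25·0.508 = 0.575125.

0.575125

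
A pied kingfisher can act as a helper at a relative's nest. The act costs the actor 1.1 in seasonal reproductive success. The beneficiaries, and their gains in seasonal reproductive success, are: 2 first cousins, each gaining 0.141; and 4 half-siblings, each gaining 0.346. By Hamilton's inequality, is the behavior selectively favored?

No

Hamilton's rule: the trait is favored when the sum of r·B over every recipient exceeds the actor's cost C.
r to a first cousin = 0.125 (first cousins share one grandparent pair — two paths of length 4: r = 2·(1/2)^4 = 1/8).
r to a half-sibling = 1/4 (half-sibs share one parent — one path of length 2: r = (1/2)^2 = 1/4).
Summing one r·B term per recipient: 2·0.125·0.141 + 4·0.25·0.346 = 0.38125.
0.38125 < 1.1: the indirect benefit is less than the cost.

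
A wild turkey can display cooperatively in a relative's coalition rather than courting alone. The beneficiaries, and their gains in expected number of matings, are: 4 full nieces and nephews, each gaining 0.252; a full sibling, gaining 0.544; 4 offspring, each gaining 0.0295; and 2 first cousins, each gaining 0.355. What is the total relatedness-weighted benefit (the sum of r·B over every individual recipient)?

0.67175

r to a full niece or nephew = 1/4 (full aunt/uncle↔niece/nephew: two paths of length 3 through the shared grandparent pair: r = 2·(1/2)^3 = 1/4).
r to a full sibling = 1/2 (full sibs share both parents — two paths of length 2: r = 2·(1/2)^2 = 1/2).
r to an offspring = 0.5 (one parent–offspring link: r = (1/2)^1 = 1/2).
r to a first cousin = 1/8 (first cousins share one grandparent pair — two paths of length 4: r = 2·(1/2)^4 = 1/8).
Summing one r·B term per recipient: 4·0.25·0.252 + 1·0.5·0.544 + 4·0.5·0.0295 + 2·0.125·0.355 = 0.67175.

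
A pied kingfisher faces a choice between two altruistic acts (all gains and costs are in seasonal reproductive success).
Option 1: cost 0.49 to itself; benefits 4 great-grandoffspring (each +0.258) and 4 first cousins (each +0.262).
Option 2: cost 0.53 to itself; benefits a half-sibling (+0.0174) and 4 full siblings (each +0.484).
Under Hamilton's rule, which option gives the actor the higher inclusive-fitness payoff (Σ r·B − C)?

Option 1: r to a great-grandoffspring = 0.125.
Option 1: r to a first cousin = 0.125.
Option 1: Σ r·B − C = (4·0.125·0.258 + 4·0.125·0.262) − 0.49 = -0.23.
Option 2: r to a half-sibling = 0.25.
Option 2: r to a full sibling = 0.5.
Option 2: Σ r·B − C = (1·0.25·0.0174 + 4·0.5·0.484) − 0.53 = 0.44235.
Option 2 has the higher net inclusive-fitness payoff.

Option 2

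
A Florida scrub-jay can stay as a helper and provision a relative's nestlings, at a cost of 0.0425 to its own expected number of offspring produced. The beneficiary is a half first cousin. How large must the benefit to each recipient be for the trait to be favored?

r to a half first cousin = 1/16 (half first cousins share one grandparent — one path of length 4: r = (1/2)^4 = 1/16).
Hamilton's rule with n recipients of equal r: n·r·B > C, so B > C/(n·r) = 0.0425/(1·0.0625) = 0.68.

0.68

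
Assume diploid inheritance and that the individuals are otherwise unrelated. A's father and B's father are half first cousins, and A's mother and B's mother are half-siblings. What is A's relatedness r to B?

Wright's path rule: contributions from independent ancestry routes add.
A and B are related in two ways: half second cousins through their fathers (r = 1/64) and half first cousins through their mothers (r = 1/16).
r = 1/64 + 1/16 = 5/64 = 0.078125.

0.078125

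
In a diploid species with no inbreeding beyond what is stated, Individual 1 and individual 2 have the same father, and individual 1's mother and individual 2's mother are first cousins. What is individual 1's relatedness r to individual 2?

0.28125

With two independent routes of shared ancestry, r is the sum of the two contributions.
Individual 1 and individual 2 are related in two ways: half-sibs through their shared father (r = 1/4) and second cousins through their mothers (r = 1/32).
r = 1/4 + 1/32 = 0.28125.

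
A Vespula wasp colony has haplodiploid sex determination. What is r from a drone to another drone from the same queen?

0.5

Haploid brothers each carry a random half of the queen's diploid genome, so on average they share half: r = 1/2.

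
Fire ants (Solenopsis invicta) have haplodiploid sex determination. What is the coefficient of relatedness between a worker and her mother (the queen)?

0.5

One meiotic link between diploid queen and diploid daughter: r = 1/2.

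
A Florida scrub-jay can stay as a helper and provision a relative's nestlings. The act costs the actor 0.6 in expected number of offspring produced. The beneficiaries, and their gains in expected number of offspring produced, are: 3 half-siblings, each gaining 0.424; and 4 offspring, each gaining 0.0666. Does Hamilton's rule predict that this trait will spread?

No

Hamilton's rule: the trait is favored when the sum of r·B over every recipient exceeds the actor's cost C.
r to a half-sibling = 0.25 (half-sibs share one parent — one path of length 2: r = (1/2)^2 = 1/4).
r to an offspring = 1/2 (one parent–offspring link: r = (1/2)^1 = 1/2).
Summing one r·B term per recipient: 3·0.25·0.424 + 4·0.5·0.0666 = 0.4512.
0.4512 < 0.6: the indirect benefit is less than the cost.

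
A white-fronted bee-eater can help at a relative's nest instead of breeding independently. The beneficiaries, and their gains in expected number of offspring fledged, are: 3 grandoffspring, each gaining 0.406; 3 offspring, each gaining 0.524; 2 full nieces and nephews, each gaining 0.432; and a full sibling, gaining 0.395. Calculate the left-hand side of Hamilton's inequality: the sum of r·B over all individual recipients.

1.504

r to a grandoffspring = 1/4 (two parent–offspring links: r = (1/2)^2 = 1/4).
r to an offspring = 0.5 (one parent–offspring link: r = (1/2)^1 = 1/2).
r to a full niece or nephew = 0.25 (full aunt/uncle↔niece/nephew: two paths of length 3 through the shared grandparent pair: r = 2·(1/2)^3 = 1/4).
r to a full sibling = 1/2 (full sibs share both parents — two paths of length 2: r = 2·(1/2)^2 = 1/2).
Summing one r·B term per recipient: 3·0.25·0.406 + 3·0.5·0.524 + 2·0.25·0.432 + 1·0.5·0.395 = 1.504.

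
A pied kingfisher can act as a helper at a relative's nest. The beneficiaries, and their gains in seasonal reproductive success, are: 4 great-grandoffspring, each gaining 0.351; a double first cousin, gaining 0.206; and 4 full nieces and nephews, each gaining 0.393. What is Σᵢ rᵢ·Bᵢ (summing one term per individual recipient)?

r to a great-grandoffspring = 0.125 (three parent–offspring links: r = (1/2)^3 = 1/8).
r to a double first cousin = 0.25 (double first cousins share both grandparent pairs — four paths of length 4: r = 4·(1/2)^4 = 1/4).
r to a full niece or nephew = 1/4 (full aunt/uncle↔niece/nephew: two paths of length 3 through the shared grandparent pair: r = 2·(1/2)^3 = 1/4).
Summing one r·B term per recipient: 4·0.125·0.351 + 1·0.25·0.206 + 4·0.25·0.393 = 0.62.

0.62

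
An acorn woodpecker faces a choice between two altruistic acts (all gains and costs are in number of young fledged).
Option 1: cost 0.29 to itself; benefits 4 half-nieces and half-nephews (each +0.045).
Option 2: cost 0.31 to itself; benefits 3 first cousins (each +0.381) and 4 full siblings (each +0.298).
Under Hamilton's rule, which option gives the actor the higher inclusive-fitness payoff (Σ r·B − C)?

Option 1: r to a half-niece or half-nephew = 0.125.
Option 1: Σ r·B − C = (4·0.125·0.045) − 0.29 = -0.2675.
Option 2: r to a first cousin = 0.125.
Option 2: r to a full sibling = 0.5.
Option 2: Σ r·B − C = (3·0.125·0.381 + 4·0.5·0.298) − 0.31 = 0.428875.
Option 2 has the higher net inclusive-fitness payoff.

Option 2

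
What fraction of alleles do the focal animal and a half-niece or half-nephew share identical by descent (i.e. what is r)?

Each parent–offspring link contributes a factor of 1/2, and independent paths through distinct common ancestors add.
Half-aunt/uncle↔niece/nephew: one path of length 3: r = (1/2)^3 = 1/8.

0.125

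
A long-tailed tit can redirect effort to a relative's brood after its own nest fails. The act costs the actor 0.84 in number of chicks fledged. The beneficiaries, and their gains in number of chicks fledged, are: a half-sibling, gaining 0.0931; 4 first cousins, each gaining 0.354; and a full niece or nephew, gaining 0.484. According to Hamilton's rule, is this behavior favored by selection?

Hamilton's rule: the trait is favored when the sum of r·B over every recipient exceeds the actor's cost C.
r to a half-sibling = 1/4 (half-sibs share one parent — one path of length 2: r = (1/2)^2 = 1/4).
r to a first cousin = 0.125 (first cousins share one grandparent pair — two paths of length 4: r = 2·(1/2)^4 = 1/8).
r to a full niece or nephew = 1/4 (full aunt/uncle↔niece/nephew: two paths of length 3 through the shared grandparent pair: r = 2·(1/2)^3 = 1/4).
Summing one r·B term per recipient: 1·0.25·0.0931 + 4·0.125·0.354 + 1·0.25·0.484 = 0.321275.
0.321275 < 0.84: the indirect benefit is less than the cost.

No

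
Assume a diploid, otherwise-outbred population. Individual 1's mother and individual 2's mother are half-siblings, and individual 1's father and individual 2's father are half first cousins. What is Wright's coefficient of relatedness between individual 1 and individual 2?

Relatedness sums over independent paths through distinct common ancestors.
Individual 1 and individual 2 are related in two ways: half first cousins through their mothers (r = 1/16) and half second cousins through their fathers (r = 1/64).
r = 1/16 + 1/64 = 5/64 = 0.078125.

0.078125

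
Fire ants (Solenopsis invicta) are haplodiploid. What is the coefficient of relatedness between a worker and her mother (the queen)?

0.5

One meiotic link between diploid queen and diploid daughter: r = 1/2.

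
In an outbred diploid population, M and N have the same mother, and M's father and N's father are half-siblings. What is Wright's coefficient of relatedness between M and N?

0.3125

Relatedness sums over independent paths through distinct common ancestors.
M and N are related in two ways: half-sibs through their shared mother (r = 1/4) and half first cousins through their fathers (r = 1/16).
r = 1/4 + 1/16 = 5/16 = 0.3125.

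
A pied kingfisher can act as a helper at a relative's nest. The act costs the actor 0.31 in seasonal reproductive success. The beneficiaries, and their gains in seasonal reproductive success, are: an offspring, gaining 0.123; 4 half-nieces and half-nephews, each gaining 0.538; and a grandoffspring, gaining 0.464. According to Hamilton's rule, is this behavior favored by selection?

Hamilton's rule: the trait is favored when the sum of r·B over every recipient exceeds the actor's cost C.
r to an offspring = 0.5 (one parent–offspring link: r = (1/2)^1 = 1/2).
r to a half-niece or half-nephew = 0.125 (half-aunt/uncle↔niece/nephew: one path of length 3: r = (1/2)^3 = 1/8).
r to a grandoffspring = 1/4 (two parent–offspring links: r = (1/2)^2 = 1/4).
Summing one r·B term per recipient: 1·0.5·0.123 + 4·0.125·0.538 + 1·0.25·0.464 = 0.4465.
0.4465 > 0.31: the indirect benefit exceeds the cost.

Yes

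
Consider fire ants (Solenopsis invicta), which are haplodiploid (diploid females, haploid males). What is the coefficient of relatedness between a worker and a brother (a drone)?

0.25

Her haploid brother carries none of their father's genes and a random half of their mother's genome; that half matches the maternal half of her own genome with probability 1/2: r = 1/2 · 1/2 = 1/4.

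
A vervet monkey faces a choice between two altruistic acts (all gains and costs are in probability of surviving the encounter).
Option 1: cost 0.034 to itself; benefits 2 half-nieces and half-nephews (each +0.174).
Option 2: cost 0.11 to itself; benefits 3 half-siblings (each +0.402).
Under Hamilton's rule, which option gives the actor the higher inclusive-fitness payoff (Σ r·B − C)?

Option 1: r to a half-niece or half-nephew = 0.125.
Option 1: Σ r·B − C = (2·0.125·0.174) − 0.034 = 0.0095.
Option 2: r to a half-sibling = 0.25.
Option 2: Σ r·B − C = (3·0.25·0.402) − 0.11 = 0.1915.
Option 2 has the higher net inclusive-fitness payoff.

Option 2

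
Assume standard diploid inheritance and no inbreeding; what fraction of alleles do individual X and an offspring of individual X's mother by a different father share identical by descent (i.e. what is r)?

0.25

Each parent–offspring link contributes a factor of 1/2, and independent paths through distinct common ancestors add.
Half-sibs share one parent — one path of length 2: r = (1/2)^2 = 1/4.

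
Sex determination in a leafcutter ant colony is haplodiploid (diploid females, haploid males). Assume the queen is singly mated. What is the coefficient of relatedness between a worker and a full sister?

0.75

Haplodiploid full sisters inherit their father's entire haploid genome identically (contributing 1/2) and on average half of their mother's contribution (1/2 · 1/2 = 1/4); r = 1/2 + 1/4 = 3/4.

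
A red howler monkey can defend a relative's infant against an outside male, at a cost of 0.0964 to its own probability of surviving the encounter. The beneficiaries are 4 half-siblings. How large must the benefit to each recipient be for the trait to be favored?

r to a half-sibling = 0.25 (half-sibs share one parent — one path of length 2: r = (1/2)^2 = 1/4).
Hamilton's rule with n recipients of equal r: n·r·B > C, so B > C/(n·r) = 0.0964/(4·0.25) = 0.0964.

0.0964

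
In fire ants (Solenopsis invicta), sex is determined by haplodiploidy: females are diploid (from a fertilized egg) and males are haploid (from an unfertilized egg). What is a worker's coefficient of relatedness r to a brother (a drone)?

0.25

Her haploid brother carries none of their father's genes and a random half of their mother's genome; that half matches the maternal half of her own genome with probability 1/2: r = 1/2 · 1/2 = 1/4.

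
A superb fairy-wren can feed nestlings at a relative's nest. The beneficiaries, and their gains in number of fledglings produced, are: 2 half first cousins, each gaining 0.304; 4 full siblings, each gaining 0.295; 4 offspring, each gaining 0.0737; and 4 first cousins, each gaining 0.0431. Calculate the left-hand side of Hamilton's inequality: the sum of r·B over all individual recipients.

0.79695

r to a half first cousin = 0.0625 (half first cousins share one grandparent — one path of length 4: r = (1/2)^4 = 1/16).
r to a full sibling = 0.5 (full sibs share both parents — two paths of length 2: r = 2·(1/2)^2 = 1/2).
r to an offspring = 1/2 (one parent–offspring link: r = (1/2)^1 = 1/2).
r to a first cousin = 1/8 (first cousins share one grandparent pair — two paths of length 4: r = 2·(1/2)^4 = 1/8).
Summing one r·B term per recipient: 2·0.0625·0.304 + 4·0.5·0.295 + 4·0.5·0.0737 + 4·0.125·0.0431 = 0.79695.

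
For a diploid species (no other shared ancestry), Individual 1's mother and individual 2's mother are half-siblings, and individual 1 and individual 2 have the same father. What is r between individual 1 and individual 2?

Relatedness sums over independent paths through distinct common ancestors.
Individual 1 and individual 2 are related in two ways: half first cousins through their mothers (r = 1/16) and half-sibs through their shared father (r = 1/4).
r = 1/16 + 1/4 = 0.3125.

0.3125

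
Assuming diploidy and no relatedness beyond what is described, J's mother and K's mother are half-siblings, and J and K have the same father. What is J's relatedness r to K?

0.3125

Wright's path rule: contributions from independent ancestry routes add.
J and K are related in two ways: half first cousins through their mothers (r = 1/16) and half-sibs through their shared father (r = 1/4).
r = 1/16 + 1/4 = 5/16 = 0.3125.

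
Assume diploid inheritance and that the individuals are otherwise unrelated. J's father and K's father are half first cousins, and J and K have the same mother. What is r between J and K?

0.265625

With two independent routes of shared ancestry, r is the sum of the two contributions.
J and K are related in two ways: half second cousins through their fathers (r = 1/64) and half-sibs through their shared mother (r = 1/4).
r = 1/64 + 1/4 = 17/64 = 0.265625.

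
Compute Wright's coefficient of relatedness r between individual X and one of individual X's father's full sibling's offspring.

0.125

Each parent–offspring link contributes a factor of 1/2, and independent paths through distinct common ancestors add.
First cousins share one grandparent pair — two paths of length 4: r = 2·(1/2)^4 = 1/8.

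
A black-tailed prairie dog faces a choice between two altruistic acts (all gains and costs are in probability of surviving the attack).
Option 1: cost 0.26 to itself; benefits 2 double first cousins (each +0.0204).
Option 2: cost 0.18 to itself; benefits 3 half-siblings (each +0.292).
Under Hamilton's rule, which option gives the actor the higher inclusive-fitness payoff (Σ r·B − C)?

Option 1: r to a double first cousin = 0.25.
Option 1: Σ r·B − C = (2·0.25·0.0204) − 0.26 = -0.2498.
Option 2: r to a half-sibling = 0.25.
Option 2: Σ r·B − C = (3·0.25·0.292) − 0.18 = 0.039.
Option 2 has the higher net inclusive-fitness payoff.

Option 2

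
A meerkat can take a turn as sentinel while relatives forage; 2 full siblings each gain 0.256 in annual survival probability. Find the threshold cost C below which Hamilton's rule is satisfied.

0.256

r to a full sibling = 1/2 (full sibs share both parents — two paths of length 2: r = 2·(1/2)^2 = 1/2).
Hamilton's rule: n·r·B > C, so the trait is favored while C < n·r·B = 2·0.5·0.256 = 0.256.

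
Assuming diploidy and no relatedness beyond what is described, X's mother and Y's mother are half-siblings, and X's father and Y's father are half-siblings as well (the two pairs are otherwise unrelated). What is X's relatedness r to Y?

Wright's path rule: contributions from independent ancestry routes add.
X and Y are related in two ways: half first cousins through their mothers (r = 1/16) and half first cousins through their fathers (r = 1/16).
r = 1/16 + 1/16 = 0.125.

0.125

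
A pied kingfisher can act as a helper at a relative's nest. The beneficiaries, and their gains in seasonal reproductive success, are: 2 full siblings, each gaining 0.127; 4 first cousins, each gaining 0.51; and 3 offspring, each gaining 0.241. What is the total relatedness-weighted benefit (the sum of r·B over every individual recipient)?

0.7435

r to a full sibling = 1/2 (full sibs share both parents — two paths of length 2: r = 2·(1/2)^2 = 1/2).
r to a first cousin = 0.125 (first cousins share one grandparent pair — two paths of length 4: r = 2·(1/2)^4 = 1/8).
r to an offspring = 1/2 (one parent–offspring link: r = (1/2)^1 = 1/2).
Summing one r·B term per recipient: 2·0.5·0.127 + 4·0.125·0.51 + 3·0.5·0.241 = 0.7435.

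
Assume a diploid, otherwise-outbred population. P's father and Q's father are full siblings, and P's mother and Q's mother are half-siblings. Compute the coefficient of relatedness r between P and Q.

0.1875

With two independent routes of shared ancestry, r is the sum of the two contributions.
P and Q are related in two ways: first cousins through their fathers (r = 1/8) and half first cousins through their mothers (r = 1/16).
r = 1/8 + 1/16 = 0.1875.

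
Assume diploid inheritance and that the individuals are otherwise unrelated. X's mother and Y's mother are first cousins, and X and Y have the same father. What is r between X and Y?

0.28125

Independent pedigree routes through distinct common ancestors add.
X and Y are related in two ways: second cousins through their mothers (r = 1/32) and half-sibs through their shared father (r = 1/4).
r = 1/32 + 1/4 = 9/32 = 0.28125.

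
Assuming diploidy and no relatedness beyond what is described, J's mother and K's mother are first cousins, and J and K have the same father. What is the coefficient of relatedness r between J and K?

Wright's path rule: contributions from independent ancestry routes add.
J and K are related in two ways: second cousins through their mothers (r = 1/32) and half-sibs through their shared father (r = 1/4).
r = 1/32 + 1/4 = 0.28125.

0.28125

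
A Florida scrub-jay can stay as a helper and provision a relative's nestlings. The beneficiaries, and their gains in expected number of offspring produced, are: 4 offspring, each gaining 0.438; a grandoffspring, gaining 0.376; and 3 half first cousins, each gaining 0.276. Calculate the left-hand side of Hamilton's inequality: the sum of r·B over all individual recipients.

1.02175

r to an offspring = 0.5 (one parent–offspring link: r = (1/2)^1 = 1/2).
r to a grandoffspring = 1/4 (two parent–offspring links: r = (1/2)^2 = 1/4).
r to a half first cousin = 1/16 (half first cousins share one grandparent — one path of length 4: r = (1/2)^4 = 1/16).
Summing one r·B term per recipient: 4·0.5·0.438 + 1·0.25·0.376 + 3·0.0625·0.276 = 1.02175.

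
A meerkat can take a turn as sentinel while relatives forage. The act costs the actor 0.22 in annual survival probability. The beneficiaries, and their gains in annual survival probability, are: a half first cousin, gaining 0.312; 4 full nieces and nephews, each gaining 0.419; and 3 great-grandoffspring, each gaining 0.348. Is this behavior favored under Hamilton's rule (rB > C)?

Yes

Hamilton's rule: the trait is favored when the sum of r·B over every recipient exceeds the actor's cost C.
r to a half first cousin = 0.0625 (half first cousins share one grandparent — one path of length 4: r = (1/2)^4 = 1/16).
r to a full niece or nephew = 1/4 (full aunt/uncle↔niece/nephew: two paths of length 3 through the shared grandparent pair: r = 2·(1/2)^3 = 1/4).
r to a great-grandoffspring = 0.125 (three parent–offspring links: r = (1/2)^3 = 1/8).
Summing one r·B term per recipient: 1·0.0625·0.312 + 4·0.25·0.419 + 3·0.125·0.348 = 0.569.
0.569 > 0.22: the indirect benefit exceeds the cost.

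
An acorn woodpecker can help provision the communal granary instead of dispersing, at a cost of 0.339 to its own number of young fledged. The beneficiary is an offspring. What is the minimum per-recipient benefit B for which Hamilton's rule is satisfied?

r to an offspring = 1/2 (one parent–offspring link: r = (1/2)^1 = 1/2).
Hamilton's rule with n recipients of equal r: n·r·B > C, so B > C/(n·r) = 0.339/(1·0.5) = 0.678.

0.678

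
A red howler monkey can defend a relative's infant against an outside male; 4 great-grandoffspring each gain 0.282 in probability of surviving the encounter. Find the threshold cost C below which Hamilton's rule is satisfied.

r to a great-grandoffspring = 1/8 (three parent–offspring links: r = (1/2)^3 = 1/8).
Hamilton's rule: n·r·B > C, so the trait is favored while C < n·r·B = 4·0.125·0.282 = 0.141.

0.141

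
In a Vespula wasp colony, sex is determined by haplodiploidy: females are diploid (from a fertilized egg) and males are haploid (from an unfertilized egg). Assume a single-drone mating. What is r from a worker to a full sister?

0.75

Haplodiploid full sisters inherit their father's entire haploid genome identically (contributing 1/2) and on average half of their mother's contribution (1/2 · 1/2 = 1/4); r = 1/2 + 1/4 = 3/4.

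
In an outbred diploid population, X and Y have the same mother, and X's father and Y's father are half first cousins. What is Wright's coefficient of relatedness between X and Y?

0.265625

Wright's path rule: contributions from independent ancestry routes add.
X and Y are related in two ways: half-sibs through their shared mother (r = 1/4) and half second cousins through their fathers (r = 1/64).
r = 1/4 + 1/64 = 0.265625.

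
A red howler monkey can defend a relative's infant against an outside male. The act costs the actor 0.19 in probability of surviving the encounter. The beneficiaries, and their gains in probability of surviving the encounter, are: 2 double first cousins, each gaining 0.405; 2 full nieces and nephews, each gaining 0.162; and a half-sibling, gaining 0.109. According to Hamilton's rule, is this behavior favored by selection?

Hamilton's rule: the trait is favored when the sum of r·B over every recipient exceeds the actor's cost C.
r to a double first cousin = 1/4 (double first cousins share both grandparent pairs — four paths of length 4: r = 4·(1/2)^4 = 1/4).
r to a full niece or nephew = 0.25 (full aunt/uncle↔niece/nephew: two paths of length 3 through the shared grandparent pair: r = 2·(1/2)^3 = 1/4).
r to a half-sibling = 1/4 (half-sibs share one parent — one path of length 2: r = (1/2)^2 = 1/4).
Summing one r·B term per recipient: 2·0.25·0.405 + 2·0.25·0.162 + 1·0.25·0.109 = 0.31075.
0.31075 > 0.19: the indirect benefit exceeds the cost.

Yes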